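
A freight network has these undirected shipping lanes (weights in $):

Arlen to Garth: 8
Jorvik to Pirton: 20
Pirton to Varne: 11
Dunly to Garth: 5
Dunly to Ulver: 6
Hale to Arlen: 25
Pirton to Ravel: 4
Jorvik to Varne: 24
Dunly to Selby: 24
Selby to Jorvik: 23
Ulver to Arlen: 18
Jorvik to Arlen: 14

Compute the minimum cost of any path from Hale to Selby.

$62

Candidate routes:
Hale - Arlen - Garth - Dunly - Selby: 25+8+5+24 = 62
Hale - Arlen - Ulver - Dunly - Selby: 25+18+6+24 = 73
The minimum is $62 via Hale - Arlen - Garth - Dunly - Selby.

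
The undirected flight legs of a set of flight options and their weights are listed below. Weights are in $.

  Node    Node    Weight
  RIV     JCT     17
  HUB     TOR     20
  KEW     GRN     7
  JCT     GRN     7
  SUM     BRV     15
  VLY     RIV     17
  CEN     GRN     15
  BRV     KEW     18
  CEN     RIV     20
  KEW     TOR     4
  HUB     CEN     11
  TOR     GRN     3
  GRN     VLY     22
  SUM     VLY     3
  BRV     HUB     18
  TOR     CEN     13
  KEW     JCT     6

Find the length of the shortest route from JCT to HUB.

$30

Shortest distances from JCT:
JCT: 0
KEW: 6  (via JCT)
GRN: 7  (via JCT)
TOR: 10  (via KEW)
RIV: 17  (via JCT)
CEN: 22  (via GRN)
BRV: 24  (via KEW)
VLY: 29  (via GRN)
HUB: 30  (via TOR)
Shortest route: JCT → KEW → TOR → HUB = $30.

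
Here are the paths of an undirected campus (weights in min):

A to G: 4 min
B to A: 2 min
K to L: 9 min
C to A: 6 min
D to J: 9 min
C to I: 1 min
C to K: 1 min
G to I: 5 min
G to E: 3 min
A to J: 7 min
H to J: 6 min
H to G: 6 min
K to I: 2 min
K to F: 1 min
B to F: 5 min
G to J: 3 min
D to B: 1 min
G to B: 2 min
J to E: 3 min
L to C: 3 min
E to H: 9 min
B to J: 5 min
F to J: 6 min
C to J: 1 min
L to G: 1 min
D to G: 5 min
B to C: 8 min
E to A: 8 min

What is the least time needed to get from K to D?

Settle nodes by increasing distance from K:
K: 0
C: 1  (via K)
F: 1  (via K)
I: 2  (via K)
J: 2  (via C)
L: 4  (via C)
E: 5  (via J)
G: 5  (via J)
B: 6  (via F)
A: 7  (via C)
D: 7  (via B)
Shortest route: K–F–B–D = 7 min.

7 min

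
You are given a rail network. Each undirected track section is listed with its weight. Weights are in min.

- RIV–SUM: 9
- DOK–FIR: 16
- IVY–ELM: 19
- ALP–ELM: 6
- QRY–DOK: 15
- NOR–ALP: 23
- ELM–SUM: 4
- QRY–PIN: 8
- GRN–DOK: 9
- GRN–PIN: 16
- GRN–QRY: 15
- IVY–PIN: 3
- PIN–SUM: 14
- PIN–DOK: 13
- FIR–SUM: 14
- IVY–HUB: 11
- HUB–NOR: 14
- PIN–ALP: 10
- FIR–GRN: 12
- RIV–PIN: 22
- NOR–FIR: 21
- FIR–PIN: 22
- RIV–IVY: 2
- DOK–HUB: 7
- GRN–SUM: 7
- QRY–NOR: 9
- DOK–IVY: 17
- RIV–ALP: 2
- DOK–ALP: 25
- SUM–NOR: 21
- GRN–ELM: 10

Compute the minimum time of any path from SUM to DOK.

16 min

Compare a few routes:
SUM → PIN → DOK: 14+13 = 27
SUM → RIV → IVY → PIN → DOK: 9+2+3+13 = 27
SUM → GRN → DOK: 7+9 = 16
SUM → ELM → GRN → DOK: 4+10+9 = 23
Cheapest is SUM → GRN → DOK at 16 min.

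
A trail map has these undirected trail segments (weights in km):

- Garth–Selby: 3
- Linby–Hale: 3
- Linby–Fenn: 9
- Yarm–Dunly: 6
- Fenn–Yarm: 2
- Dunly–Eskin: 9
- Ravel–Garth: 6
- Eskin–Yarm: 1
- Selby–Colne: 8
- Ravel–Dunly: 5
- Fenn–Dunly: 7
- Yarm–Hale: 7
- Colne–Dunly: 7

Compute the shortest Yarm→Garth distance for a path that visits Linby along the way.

Shortest Yarm→Linby: Yarm → Hale → Linby = 10
Shortest Linby→Garth: Linby → Fenn → Dunly → Ravel → Garth = 27
Total via Linby: 10 + 27 = 37 km.

37 km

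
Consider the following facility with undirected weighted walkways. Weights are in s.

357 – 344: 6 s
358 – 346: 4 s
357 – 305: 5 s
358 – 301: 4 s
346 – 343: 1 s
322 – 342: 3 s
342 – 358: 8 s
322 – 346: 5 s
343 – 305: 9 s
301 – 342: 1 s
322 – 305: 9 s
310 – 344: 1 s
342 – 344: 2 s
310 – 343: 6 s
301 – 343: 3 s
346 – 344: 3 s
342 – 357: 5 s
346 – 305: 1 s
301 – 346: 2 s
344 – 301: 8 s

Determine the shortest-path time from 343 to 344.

4 s

Settle nodes by increasing distance from 343:
343: 0
346: 1  (via 343)
305: 2  (via 346)
301: 3  (via 343)
344: 4  (via 346)
Shortest route: 343 → 346 → 344 = 4 s.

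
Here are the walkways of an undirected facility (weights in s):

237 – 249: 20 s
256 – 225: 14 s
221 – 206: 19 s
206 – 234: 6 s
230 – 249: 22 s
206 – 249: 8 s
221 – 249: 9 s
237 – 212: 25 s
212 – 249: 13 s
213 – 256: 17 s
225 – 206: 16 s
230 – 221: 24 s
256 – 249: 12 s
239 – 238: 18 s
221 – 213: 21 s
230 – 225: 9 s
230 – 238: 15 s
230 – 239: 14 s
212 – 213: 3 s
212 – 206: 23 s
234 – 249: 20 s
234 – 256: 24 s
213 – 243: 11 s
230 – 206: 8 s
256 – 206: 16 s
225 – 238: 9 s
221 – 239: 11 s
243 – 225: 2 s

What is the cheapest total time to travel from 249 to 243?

Running Dijkstra from 249:
249: 0
206: 8  (via 249)
221: 9  (via 249)
256: 12  (via 249)
212: 13  (via 249)
234: 14  (via 206)
213: 16  (via 212)
230: 16  (via 206)
237: 20  (via 249)
239: 20  (via 221)
225: 24  (via 206)
243: 26  (via 225)
Shortest route: 249 → 206 → 225 → 243 = 26 s.

26 s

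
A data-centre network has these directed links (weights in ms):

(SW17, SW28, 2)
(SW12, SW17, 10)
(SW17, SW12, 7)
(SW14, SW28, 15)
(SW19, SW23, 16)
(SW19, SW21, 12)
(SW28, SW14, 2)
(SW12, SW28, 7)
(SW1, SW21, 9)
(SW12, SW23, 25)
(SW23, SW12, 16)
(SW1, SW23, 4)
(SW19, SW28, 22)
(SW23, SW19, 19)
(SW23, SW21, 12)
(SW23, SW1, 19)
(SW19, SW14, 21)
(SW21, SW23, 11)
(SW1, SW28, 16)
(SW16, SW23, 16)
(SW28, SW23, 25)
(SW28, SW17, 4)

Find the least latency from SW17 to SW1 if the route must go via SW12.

51 ms

Shortest SW17→SW12: SW17–SW12 = 7
Best SW12 to SW1: SW12–SW23–SW1 costing 44
Total via SW12: 7 + 44 = 51 ms.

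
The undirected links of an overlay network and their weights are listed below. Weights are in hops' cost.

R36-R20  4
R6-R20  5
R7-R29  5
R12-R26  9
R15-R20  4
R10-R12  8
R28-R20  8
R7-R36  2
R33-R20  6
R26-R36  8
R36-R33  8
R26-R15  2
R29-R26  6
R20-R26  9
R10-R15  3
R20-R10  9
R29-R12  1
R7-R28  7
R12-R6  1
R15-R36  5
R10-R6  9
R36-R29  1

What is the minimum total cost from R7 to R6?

5 hops' cost

Running Dijkstra from R7:
R7: 0
R36: 2  (via R7)
R29: 3  (via R36)
R12: 4  (via R29)
R6: 5  (via R12)
Shortest route: R7 → R36 → R29 → R12 → R6 = 5 hops' cost.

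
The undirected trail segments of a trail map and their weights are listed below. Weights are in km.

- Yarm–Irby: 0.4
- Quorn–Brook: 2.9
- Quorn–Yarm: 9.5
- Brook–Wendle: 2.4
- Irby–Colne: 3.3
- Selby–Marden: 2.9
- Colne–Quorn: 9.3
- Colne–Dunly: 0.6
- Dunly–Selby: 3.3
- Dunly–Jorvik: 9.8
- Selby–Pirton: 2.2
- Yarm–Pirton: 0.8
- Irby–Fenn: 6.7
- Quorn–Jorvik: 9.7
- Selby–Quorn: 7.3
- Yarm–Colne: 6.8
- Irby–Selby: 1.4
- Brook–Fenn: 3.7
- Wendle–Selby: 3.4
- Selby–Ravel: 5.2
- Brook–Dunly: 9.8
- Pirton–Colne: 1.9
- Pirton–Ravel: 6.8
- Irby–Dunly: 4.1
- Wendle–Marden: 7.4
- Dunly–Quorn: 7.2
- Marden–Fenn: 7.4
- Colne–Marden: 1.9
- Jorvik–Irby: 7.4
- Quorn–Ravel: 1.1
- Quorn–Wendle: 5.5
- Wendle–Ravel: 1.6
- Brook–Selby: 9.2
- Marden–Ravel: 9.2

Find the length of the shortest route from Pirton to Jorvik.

Candidate routes:
Pirton → Colne → Dunly → Jorvik: 1.9+0.6+9.8 = 12.3
Pirton → Selby → Irby → Jorvik: 2.2+1.4+7.4 = 11
Pirton → Yarm → Irby → Jorvik: 0.8+0.4+7.4 = 8.6
The minimum is 8.6 km via Pirton → Yarm → Irby → Jorvik.

8.6 km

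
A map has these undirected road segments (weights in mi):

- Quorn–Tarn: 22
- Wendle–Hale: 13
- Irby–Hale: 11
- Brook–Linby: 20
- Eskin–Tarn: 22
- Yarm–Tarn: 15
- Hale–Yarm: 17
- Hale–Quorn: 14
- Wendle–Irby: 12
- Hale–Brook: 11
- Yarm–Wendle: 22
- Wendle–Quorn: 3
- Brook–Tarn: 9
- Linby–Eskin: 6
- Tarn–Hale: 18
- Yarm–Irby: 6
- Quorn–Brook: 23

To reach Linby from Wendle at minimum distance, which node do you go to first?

Compare a few routes:
Wendle - Quorn - Brook - Linby: 3+23+20 = 46
Wendle - Hale - Brook - Linby: 13+11+20 = 44
Cheapest is Wendle - Hale - Brook - Linby at 44 mi.
So from Wendle the first move is to Hale.

Hale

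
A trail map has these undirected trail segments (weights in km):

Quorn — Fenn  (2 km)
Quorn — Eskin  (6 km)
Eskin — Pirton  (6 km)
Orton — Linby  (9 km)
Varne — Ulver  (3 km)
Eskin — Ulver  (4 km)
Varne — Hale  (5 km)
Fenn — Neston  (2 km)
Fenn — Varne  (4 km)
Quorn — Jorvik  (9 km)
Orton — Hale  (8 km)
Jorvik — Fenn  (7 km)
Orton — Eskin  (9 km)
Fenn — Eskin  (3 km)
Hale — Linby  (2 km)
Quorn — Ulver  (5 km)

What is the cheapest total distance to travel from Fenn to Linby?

Compare a few routes:
Fenn → Eskin → Ulver → Varne → Hale → Linby: 3+4+3+5+2 = 17
Fenn → Quorn → Ulver → Varne → Hale → Linby: 2+5+3+5+2 = 17
Fenn → Varne → Hale → Linby: 4+5+2 = 11
Cheapest is Fenn → Varne → Hale → Linby at 11 km.

11 km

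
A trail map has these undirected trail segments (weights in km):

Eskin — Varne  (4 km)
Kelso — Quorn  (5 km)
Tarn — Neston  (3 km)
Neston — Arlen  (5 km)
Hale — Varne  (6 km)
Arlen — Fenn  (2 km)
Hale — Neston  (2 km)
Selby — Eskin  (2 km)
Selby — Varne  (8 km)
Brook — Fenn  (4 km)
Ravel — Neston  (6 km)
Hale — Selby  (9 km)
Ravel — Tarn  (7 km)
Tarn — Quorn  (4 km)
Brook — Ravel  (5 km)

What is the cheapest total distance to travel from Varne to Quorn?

15 km

Settle nodes by increasing distance from Varne:
Varne: 0
Eskin: 4  (via Varne)
Hale: 6  (via Varne)
Selby: 6  (via Eskin)
Neston: 8  (via Hale)
Tarn: 11  (via Neston)
Arlen: 13  (via Neston)
Ravel: 14  (via Neston)
Fenn: 15  (via Arlen)
Quorn: 15  (via Tarn)
Shortest route: Varne–Hale–Neston–Tarn–Quorn = 15 km.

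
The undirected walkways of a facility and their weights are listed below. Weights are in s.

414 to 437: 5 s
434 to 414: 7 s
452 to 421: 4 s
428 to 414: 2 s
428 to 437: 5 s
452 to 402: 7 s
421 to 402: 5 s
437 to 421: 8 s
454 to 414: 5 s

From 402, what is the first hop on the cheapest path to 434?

Compare a few routes:
402 - 421 - 437 - 414 - 434: 5+8+5+7 = 25
402 - 421 - 437 - 428 - 414 - 434: 5+8+5+2+7 = 27
Cheapest is 402 - 421 - 437 - 414 - 434 at 25 s.
So from 402 the first move is to 421.

421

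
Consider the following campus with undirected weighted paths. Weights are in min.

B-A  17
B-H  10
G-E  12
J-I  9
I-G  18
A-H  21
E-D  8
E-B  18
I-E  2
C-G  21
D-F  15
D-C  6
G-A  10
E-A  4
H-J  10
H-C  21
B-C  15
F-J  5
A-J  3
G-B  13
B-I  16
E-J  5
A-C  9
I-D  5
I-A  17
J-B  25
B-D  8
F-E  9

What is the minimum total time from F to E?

9 min

Compare a few routes:
F - J - I - E: 5+9+2 = 16
F - J - E: 5+5 = 10
F - E: 9 = 9
F - J - A - E: 5+3+4 = 12
Cheapest is F - E at 9 min.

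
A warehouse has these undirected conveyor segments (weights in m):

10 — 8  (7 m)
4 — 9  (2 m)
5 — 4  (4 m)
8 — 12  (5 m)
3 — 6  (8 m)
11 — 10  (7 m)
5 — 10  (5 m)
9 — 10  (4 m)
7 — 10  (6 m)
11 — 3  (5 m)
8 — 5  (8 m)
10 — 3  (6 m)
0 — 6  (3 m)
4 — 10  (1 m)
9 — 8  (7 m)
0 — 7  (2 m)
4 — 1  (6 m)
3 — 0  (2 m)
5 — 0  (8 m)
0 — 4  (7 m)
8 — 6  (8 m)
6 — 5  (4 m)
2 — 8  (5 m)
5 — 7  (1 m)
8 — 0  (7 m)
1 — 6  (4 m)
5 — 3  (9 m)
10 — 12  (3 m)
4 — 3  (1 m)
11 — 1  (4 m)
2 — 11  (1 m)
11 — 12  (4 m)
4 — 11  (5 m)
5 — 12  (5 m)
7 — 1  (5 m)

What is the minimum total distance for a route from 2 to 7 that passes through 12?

Best 2 to 12: 2 → 11 → 12 costing 5
Shortest 12→7: 12 → 5 → 7 = 6
Total via 12: 5 + 6 = 11 m.

11 m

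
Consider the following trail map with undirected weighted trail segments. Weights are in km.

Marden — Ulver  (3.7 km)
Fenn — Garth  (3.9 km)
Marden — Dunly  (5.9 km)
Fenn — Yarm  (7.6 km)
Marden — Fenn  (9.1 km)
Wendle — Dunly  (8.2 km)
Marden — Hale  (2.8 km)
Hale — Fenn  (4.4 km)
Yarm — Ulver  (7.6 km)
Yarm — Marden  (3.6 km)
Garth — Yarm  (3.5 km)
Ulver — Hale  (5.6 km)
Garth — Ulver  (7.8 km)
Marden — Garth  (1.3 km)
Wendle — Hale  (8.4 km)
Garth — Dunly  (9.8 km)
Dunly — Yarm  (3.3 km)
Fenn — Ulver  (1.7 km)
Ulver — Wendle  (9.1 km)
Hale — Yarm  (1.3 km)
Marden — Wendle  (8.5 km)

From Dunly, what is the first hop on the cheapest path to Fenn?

Candidate routes:
Dunly–Yarm–Garth–Fenn: 3.3+3.5+3.9 = 10.7
Dunly–Yarm–Hale–Fenn: 3.3+1.3+4.4 = 9
The minimum is 9 km via Dunly–Yarm–Hale–Fenn.
So from Dunly the first move is to Yarm.

Yarm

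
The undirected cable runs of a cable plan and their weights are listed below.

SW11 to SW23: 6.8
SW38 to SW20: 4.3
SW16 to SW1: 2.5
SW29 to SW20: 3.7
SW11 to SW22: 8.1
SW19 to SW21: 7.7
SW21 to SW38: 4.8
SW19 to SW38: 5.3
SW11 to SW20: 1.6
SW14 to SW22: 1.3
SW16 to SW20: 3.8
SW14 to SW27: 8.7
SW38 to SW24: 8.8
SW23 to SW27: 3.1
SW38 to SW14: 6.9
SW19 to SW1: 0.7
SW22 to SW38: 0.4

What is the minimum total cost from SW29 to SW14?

Compare a few routes:
SW29 → SW20 → SW38 → SW22 → SW14: 3.7+4.3+0.4+1.3 = 9.7
SW29 → SW20 → SW11 → SW22 → SW14: 3.7+1.6+8.1+1.3 = 14.7
The minimum is 9.7 via SW29 → SW20 → SW38 → SW22 → SW14.

9.7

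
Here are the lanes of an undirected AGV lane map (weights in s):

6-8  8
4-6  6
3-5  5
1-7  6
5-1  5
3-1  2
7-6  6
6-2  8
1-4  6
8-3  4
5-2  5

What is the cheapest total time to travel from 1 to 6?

12 s

Running Dijkstra from 1:
1: 0
3: 2  (via 1)
5: 5  (via 1)
4: 6  (via 1)
7: 6  (via 1)
8: 6  (via 3)
2: 10  (via 5)
6: 12  (via 4)
Shortest route: 1 → 4 → 6 = 12 s.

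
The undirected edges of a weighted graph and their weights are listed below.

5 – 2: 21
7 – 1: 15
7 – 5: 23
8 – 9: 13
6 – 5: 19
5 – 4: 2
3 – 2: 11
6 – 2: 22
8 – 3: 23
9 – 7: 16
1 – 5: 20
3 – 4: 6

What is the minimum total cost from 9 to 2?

Enumerating some paths:
9 - 7 - 5 - 2: 16+23+21 = 60
9 - 7 - 5 - 4 - 3 - 2: 16+23+2+6+11 = 58
9 - 8 - 3 - 2: 13+23+11 = 47
The minimum is 47 via 9 - 8 - 3 - 2.

47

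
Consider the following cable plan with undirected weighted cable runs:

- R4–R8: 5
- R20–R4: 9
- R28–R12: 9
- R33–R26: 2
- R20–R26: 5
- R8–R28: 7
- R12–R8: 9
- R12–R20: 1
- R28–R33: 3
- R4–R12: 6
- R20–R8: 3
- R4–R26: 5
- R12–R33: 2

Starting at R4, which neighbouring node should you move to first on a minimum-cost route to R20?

Compare a few routes:
R4 → R12 → R20: 6+1 = 7
R4 → R8 → R20: 5+3 = 8
R4 → R20: 9 = 9
R4 → R26 → R33 → R12 → R20: 5+2+2+1 = 10
The minimum is 7 via R4 → R12 → R20.
So from R4 the first move is to R12.

R12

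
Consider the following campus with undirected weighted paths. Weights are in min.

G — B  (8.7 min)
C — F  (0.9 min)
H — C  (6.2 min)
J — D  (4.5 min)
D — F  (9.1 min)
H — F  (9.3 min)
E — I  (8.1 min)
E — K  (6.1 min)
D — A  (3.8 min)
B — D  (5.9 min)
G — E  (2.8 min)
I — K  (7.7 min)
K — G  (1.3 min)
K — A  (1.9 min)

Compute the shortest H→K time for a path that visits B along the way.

Best H to B: H–C–F–D–B costing 22.1
Best B to K: B–G–K costing 10
Total via B: 22.1 + 10 = 32.1 min.

32.1 min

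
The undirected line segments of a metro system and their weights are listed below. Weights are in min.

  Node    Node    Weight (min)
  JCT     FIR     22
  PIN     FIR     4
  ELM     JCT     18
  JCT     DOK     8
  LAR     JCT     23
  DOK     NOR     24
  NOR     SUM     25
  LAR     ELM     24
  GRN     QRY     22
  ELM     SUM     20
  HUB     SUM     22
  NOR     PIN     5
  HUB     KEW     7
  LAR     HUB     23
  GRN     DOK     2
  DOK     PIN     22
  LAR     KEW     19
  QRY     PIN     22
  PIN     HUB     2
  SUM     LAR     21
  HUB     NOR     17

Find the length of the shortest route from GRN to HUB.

Running Dijkstra from GRN:
GRN: 0
DOK: 2  (via GRN)
JCT: 10  (via DOK)
QRY: 22  (via GRN)
PIN: 24  (via DOK)
NOR: 26  (via DOK)
HUB: 26  (via PIN)
Shortest route: GRN–DOK–PIN–HUB = 26 min.

26 min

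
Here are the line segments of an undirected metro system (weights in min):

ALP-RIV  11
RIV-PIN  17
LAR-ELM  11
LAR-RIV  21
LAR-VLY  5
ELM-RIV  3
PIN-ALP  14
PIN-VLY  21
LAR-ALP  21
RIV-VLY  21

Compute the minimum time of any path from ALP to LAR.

Enumerating some paths:
ALP–RIV–LAR: 11+21 = 32
ALP–LAR: 21 = 21
ALP–RIV–ELM–LAR: 11+3+11 = 25
Cheapest is ALP–LAR at 21 min.

21 min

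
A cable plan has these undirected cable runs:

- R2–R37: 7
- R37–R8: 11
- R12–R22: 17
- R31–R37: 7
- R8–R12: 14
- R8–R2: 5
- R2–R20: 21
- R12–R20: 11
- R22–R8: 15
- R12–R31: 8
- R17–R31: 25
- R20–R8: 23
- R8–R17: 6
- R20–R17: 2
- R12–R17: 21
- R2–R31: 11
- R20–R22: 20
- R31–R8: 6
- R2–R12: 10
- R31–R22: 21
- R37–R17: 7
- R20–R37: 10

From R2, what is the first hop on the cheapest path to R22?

R8

Enumerating some paths:
R2 → R8 → R22: 5+15 = 20
R2 → R12 → R22: 10+17 = 27
The minimum is 20 via R2 → R8 → R22.
So from R2 the first move is to R8.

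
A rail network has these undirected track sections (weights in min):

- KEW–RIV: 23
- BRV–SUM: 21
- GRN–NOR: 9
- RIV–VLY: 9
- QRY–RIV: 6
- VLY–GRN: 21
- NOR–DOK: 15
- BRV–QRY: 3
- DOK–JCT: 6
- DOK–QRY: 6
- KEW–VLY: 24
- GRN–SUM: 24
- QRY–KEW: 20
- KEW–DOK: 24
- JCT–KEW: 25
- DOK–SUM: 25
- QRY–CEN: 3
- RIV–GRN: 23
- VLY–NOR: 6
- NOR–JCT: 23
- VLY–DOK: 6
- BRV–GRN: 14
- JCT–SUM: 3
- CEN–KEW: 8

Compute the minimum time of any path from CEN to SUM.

18 min

Settle nodes by increasing distance from CEN:
CEN: 0
QRY: 3  (via CEN)
BRV: 6  (via QRY)
KEW: 8  (via CEN)
DOK: 9  (via QRY)
RIV: 9  (via QRY)
JCT: 15  (via DOK)
VLY: 15  (via DOK)
SUM: 18  (via JCT)
Shortest route: CEN → QRY → DOK → JCT → SUM = 18 min.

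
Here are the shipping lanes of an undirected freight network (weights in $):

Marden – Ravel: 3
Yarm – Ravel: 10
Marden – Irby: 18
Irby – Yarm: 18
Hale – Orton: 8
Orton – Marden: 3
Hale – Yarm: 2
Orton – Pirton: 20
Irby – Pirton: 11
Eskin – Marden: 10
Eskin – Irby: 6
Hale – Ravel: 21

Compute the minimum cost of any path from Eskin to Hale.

Running Dijkstra from Eskin:
Eskin: 0
Irby: 6  (via Eskin)
Marden: 10  (via Eskin)
Ravel: 13  (via Marden)
Orton: 13  (via Marden)
Pirton: 17  (via Irby)
Hale: 21  (via Orton)
Shortest route: Eskin → Marden → Orton → Hale = $21.

$21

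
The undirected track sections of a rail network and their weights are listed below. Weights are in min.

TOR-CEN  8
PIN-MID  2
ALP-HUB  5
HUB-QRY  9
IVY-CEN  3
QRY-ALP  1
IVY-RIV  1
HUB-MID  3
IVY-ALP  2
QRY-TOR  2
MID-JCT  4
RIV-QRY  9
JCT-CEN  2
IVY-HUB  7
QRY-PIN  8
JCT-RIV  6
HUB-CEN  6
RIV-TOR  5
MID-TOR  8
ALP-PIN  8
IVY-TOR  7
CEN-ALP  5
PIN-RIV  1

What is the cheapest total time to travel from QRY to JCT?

8 min

Candidate routes:
QRY → ALP → CEN → JCT: 1+5+2 = 8
QRY → ALP → IVY → RIV → PIN → MID → JCT: 1+2+1+1+2+4 = 11
QRY → ALP → IVY → RIV → JCT: 1+2+1+6 = 10
Cheapest is QRY → ALP → CEN → JCT at 8 min.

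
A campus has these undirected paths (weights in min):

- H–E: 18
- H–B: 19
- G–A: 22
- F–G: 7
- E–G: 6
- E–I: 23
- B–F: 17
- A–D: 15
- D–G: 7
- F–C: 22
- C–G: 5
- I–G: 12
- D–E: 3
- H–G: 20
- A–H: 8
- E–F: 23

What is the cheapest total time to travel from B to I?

Compare a few routes:
B–H–G–I: 19+20+12 = 51
B–F–G–I: 17+7+12 = 36
The minimum is 36 min via B–F–G–I.

36 min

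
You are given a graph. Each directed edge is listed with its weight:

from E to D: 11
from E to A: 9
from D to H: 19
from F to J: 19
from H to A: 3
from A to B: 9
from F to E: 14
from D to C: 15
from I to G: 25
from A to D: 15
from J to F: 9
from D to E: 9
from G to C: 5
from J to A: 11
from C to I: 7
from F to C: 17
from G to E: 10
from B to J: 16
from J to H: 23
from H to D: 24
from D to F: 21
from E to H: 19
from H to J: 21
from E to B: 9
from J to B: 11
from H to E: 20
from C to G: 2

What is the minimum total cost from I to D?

Enumerating some paths:
I–G–E–D: 25+10+11 = 46
I–G–E–H–A–D: 25+10+19+3+15 = 72
I–G–E–A–D: 25+10+9+15 = 59
The minimum is 46 via I–G–E–D.

46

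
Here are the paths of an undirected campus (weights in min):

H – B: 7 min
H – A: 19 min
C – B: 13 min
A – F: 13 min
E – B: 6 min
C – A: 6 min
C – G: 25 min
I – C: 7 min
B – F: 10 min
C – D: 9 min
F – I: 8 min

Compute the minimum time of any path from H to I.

25 min

Enumerating some paths:
H - B - C - I: 7+13+7 = 27
H - A - C - I: 19+6+7 = 32
H - A - F - I: 19+13+8 = 40
H - B - F - I: 7+10+8 = 25
Cheapest is H - B - F - I at 25 min.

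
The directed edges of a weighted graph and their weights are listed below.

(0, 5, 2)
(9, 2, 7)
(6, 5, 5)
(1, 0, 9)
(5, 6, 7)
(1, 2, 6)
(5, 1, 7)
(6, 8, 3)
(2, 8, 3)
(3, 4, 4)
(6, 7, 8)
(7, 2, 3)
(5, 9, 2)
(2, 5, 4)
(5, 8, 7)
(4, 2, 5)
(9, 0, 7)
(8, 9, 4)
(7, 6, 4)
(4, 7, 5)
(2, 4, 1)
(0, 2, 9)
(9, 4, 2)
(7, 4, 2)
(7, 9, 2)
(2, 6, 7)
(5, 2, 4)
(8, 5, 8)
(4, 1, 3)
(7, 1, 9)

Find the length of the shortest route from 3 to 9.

11

Candidate routes:
3 - 4 - 7 - 9: 4+5+2 = 11
3 - 4 - 2 - 5 - 9: 4+5+4+2 = 15
3 - 4 - 2 - 8 - 9: 4+5+3+4 = 16
Cheapest is 3 - 4 - 7 - 9 at 11.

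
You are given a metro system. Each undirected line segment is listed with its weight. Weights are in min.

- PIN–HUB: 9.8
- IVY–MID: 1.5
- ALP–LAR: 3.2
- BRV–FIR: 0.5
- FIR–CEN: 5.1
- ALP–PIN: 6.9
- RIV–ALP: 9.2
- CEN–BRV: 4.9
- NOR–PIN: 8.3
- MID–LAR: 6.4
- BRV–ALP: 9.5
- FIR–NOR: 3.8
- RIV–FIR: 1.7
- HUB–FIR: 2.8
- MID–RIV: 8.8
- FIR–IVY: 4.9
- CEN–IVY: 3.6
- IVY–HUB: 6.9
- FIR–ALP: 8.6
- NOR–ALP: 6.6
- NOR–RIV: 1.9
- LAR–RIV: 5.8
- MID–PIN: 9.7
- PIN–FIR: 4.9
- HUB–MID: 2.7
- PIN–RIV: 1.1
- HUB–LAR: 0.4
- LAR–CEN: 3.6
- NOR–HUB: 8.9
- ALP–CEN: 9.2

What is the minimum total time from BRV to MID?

6 min

Enumerating some paths:
BRV–FIR–HUB–MID: 0.5+2.8+2.7 = 6
BRV–CEN–IVY–MID: 4.9+3.6+1.5 = 10
BRV–FIR–IVY–MID: 0.5+4.9+1.5 = 6.9
Cheapest is BRV–FIR–HUB–MID at 6 min.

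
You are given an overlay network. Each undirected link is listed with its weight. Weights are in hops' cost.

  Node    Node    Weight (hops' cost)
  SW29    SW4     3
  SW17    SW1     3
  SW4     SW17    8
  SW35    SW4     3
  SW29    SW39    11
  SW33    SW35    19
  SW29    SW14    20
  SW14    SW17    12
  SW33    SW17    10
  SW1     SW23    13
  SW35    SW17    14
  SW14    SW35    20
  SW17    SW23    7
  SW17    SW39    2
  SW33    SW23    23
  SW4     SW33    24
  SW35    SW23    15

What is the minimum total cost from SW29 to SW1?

14 hops' cost

Settle nodes by increasing distance from SW29:
SW29: 0
SW4: 3  (via SW29)
SW35: 6  (via SW4)
SW17: 11  (via SW4)
SW39: 11  (via SW29)
SW1: 14  (via SW17)
Shortest route: SW29 → SW4 → SW17 → SW1 = 14 hops' cost.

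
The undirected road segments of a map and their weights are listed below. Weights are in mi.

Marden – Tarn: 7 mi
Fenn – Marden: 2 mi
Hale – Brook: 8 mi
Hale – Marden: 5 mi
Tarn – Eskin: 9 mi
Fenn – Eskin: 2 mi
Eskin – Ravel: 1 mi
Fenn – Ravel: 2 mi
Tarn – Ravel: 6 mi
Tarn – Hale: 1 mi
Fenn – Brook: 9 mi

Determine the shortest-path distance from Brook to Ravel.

11 mi

Settle nodes by increasing distance from Brook:
Brook: 0
Hale: 8  (via Brook)
Tarn: 9  (via Hale)
Fenn: 9  (via Brook)
Eskin: 11  (via Fenn)
Marden: 11  (via Fenn)
Ravel: 11  (via Fenn)
Shortest route: Brook–Fenn–Ravel = 11 mi.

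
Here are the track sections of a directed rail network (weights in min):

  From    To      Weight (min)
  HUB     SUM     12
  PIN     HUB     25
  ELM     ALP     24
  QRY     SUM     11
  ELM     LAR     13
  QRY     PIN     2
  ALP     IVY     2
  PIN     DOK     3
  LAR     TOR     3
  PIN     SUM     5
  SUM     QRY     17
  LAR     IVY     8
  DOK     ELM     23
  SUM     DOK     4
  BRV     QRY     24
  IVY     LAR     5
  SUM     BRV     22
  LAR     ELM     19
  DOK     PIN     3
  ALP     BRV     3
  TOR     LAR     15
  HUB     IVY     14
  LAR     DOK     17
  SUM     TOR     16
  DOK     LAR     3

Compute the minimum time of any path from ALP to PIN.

27 min

Running Dijkstra from ALP:
ALP: 0
IVY: 2  (via ALP)
BRV: 3  (via ALP)
LAR: 7  (via IVY)
TOR: 10  (via LAR)
DOK: 24  (via LAR)
ELM: 26  (via LAR)
QRY: 27  (via BRV)
PIN: 27  (via DOK)
Shortest route: ALP–IVY–LAR–DOK–PIN = 27 min.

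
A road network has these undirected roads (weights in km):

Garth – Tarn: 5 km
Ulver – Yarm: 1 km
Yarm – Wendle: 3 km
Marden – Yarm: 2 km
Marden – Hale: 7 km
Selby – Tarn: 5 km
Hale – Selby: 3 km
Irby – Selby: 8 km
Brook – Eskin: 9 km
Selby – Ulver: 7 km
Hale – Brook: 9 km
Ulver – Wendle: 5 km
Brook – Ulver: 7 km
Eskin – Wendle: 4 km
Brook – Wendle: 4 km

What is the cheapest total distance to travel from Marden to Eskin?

Running Dijkstra from Marden:
Marden: 0
Yarm: 2  (via Marden)
Ulver: 3  (via Yarm)
Wendle: 5  (via Yarm)
Hale: 7  (via Marden)
Eskin: 9  (via Wendle)
Shortest route: Marden → Yarm → Wendle → Eskin = 9 km.

9 km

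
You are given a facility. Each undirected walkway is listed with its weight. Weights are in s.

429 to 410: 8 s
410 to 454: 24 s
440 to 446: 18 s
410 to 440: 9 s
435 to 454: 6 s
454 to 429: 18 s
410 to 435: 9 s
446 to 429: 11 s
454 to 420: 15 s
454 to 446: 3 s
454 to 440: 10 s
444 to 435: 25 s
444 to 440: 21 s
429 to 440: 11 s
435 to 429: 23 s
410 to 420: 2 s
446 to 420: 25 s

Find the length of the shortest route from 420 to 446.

18 s

Shortest distances from 420:
420: 0
410: 2  (via 420)
429: 10  (via 410)
440: 11  (via 410)
435: 11  (via 410)
454: 15  (via 420)
446: 18  (via 454)
Shortest route: 420–454–446 = 18 s.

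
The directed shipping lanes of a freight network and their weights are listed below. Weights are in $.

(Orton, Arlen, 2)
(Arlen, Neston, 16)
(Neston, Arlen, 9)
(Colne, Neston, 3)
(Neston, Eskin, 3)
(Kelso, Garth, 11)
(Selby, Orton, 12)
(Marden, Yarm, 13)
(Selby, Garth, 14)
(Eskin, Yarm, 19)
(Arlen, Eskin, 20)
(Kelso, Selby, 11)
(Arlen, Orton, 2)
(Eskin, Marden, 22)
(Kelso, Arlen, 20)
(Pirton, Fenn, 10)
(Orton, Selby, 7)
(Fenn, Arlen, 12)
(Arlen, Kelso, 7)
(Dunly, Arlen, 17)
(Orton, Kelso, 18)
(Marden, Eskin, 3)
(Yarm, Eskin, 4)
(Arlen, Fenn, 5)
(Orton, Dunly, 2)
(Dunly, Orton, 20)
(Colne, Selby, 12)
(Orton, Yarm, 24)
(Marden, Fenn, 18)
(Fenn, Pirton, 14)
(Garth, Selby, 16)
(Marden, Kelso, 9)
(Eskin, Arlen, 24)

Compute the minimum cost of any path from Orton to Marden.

$43

Settle nodes by increasing distance from Orton:
Orton: 0
Arlen: 2  (via Orton)
Dunly: 2  (via Orton)
Fenn: 7  (via Arlen)
Selby: 7  (via Orton)
Kelso: 9  (via Arlen)
Neston: 18  (via Arlen)
Garth: 20  (via Kelso)
Pirton: 21  (via Fenn)
Eskin: 21  (via Neston)
Yarm: 24  (via Orton)
Marden: 43  (via Eskin)
Shortest route: Orton → Arlen → Neston → Eskin → Marden = $43.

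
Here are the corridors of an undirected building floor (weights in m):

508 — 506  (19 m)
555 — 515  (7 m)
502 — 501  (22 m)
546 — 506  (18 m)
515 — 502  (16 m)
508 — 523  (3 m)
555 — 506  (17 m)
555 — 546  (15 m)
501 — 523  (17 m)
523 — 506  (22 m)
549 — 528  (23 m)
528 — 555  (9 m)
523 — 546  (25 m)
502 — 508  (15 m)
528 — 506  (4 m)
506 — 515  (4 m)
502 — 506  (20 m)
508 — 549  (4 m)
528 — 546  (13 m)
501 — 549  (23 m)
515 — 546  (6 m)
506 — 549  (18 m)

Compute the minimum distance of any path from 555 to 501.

Settle nodes by increasing distance from 555:
555: 0
515: 7  (via 555)
528: 9  (via 555)
506: 11  (via 515)
546: 13  (via 515)
502: 23  (via 515)
549: 29  (via 506)
508: 30  (via 506)
523: 33  (via 506)
501: 45  (via 502)
Shortest route: 555 → 515 → 502 → 501 = 45 m.

45 m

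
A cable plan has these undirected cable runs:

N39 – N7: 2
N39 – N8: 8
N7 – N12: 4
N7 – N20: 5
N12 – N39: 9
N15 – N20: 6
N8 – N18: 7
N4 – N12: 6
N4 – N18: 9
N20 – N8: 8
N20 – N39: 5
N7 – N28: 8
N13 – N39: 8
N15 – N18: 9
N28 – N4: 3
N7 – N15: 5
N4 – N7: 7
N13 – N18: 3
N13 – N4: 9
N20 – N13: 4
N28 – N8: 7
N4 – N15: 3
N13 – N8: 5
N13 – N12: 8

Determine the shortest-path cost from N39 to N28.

10

Enumerating some paths:
N39–N7–N28: 2+8 = 10
N39–N7–N4–N28: 2+7+3 = 12
Cheapest is N39–N7–N28 at 10.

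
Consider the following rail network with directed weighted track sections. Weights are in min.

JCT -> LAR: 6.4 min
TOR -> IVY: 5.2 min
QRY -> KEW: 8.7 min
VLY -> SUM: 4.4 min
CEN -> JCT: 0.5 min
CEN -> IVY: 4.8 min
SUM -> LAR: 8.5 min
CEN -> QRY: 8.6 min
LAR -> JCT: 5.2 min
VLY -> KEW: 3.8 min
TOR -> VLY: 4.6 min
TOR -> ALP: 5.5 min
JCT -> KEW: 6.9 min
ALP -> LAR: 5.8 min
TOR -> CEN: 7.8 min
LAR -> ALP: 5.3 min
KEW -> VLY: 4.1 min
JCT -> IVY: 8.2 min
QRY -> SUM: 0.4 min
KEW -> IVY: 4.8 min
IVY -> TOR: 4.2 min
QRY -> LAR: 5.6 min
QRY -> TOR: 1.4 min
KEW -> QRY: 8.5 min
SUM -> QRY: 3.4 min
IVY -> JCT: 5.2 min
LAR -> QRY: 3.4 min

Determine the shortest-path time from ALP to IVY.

15.8 min

Running Dijkstra from ALP:
ALP: 0
LAR: 5.8  (via ALP)
QRY: 9.2  (via LAR)
SUM: 9.6  (via QRY)
TOR: 10.6  (via QRY)
JCT: 11  (via LAR)
VLY: 15.2  (via TOR)
IVY: 15.8  (via TOR)
Shortest route: ALP → LAR → QRY → TOR → IVY = 15.8 min.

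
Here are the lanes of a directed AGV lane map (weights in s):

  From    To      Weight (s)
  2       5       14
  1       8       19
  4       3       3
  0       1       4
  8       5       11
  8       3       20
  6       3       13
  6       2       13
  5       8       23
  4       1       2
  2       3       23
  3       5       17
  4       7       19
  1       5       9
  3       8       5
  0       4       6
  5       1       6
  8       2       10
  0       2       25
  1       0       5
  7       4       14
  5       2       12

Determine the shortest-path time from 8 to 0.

22 s

Compare a few routes:
8 → 3 → 5 → 1 → 0: 20+17+6+5 = 48
8 → 2 → 5 → 1 → 0: 10+14+6+5 = 35
8 → 5 → 1 → 0: 11+6+5 = 22
The minimum is 22 s via 8 → 5 → 1 → 0.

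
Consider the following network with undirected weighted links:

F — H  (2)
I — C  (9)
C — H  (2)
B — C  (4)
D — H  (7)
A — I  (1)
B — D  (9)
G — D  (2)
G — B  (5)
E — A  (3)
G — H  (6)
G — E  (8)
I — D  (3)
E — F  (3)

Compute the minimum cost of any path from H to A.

8

Compare a few routes:
H - D - I - A: 7+3+1 = 11
H - F - E - A: 2+3+3 = 8
H - G - D - I - A: 6+2+3+1 = 12
The minimum is 8 via H - F - E - A.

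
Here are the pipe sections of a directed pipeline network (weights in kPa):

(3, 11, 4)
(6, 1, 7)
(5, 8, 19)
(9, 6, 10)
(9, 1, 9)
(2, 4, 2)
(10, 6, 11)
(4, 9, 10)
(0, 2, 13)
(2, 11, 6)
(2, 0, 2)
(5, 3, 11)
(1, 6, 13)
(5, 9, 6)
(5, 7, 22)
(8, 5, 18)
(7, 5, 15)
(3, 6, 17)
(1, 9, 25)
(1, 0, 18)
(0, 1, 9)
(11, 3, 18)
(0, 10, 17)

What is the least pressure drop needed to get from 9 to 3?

Shortest distances from 9:
9: 0
1: 9  (via 9)
6: 10  (via 9)
0: 27  (via 1)
2: 40  (via 0)
4: 42  (via 2)
10: 44  (via 0)
11: 46  (via 2)
3: 64  (via 11)
Shortest route: 9 → 1 → 0 → 2 → 11 → 3 = 64 kPa.

64 kPa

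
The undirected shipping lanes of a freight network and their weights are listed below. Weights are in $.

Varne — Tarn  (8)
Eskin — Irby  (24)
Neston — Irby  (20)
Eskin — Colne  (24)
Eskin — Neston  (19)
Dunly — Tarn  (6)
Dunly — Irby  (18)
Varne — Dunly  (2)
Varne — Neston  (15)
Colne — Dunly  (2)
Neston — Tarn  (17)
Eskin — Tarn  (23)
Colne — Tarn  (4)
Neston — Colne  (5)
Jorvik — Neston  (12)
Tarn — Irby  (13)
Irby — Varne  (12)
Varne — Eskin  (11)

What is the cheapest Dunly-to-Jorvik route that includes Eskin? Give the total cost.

Shortest Dunly→Eskin: Dunly–Varne–Eskin = 13
Shortest Eskin→Jorvik: Eskin–Neston–Jorvik = 31
Total via Eskin: 13 + 31 = $44.

$44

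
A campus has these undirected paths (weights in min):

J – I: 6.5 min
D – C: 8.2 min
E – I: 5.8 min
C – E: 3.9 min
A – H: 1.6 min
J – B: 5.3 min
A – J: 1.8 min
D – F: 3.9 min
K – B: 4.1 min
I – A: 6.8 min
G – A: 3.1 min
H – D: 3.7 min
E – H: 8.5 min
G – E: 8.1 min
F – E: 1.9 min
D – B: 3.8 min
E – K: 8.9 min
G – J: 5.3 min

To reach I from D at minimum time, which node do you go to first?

F

Compare a few routes:
D → H → A → J → I: 3.7+1.6+1.8+6.5 = 13.6
D → H → A → I: 3.7+1.6+6.8 = 12.1
D → F → E → I: 3.9+1.9+5.8 = 11.6
Cheapest is D → F → E → I at 11.6 min.
So from D the first move is to F.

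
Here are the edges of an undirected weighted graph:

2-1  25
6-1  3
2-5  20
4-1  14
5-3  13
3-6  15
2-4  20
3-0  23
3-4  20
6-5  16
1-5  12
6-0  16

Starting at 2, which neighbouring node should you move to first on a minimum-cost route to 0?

1

Compare a few routes:
2 → 5 → 1 → 6 → 0: 20+12+3+16 = 51
2 → 5 → 6 → 0: 20+16+16 = 52
2 → 1 → 6 → 0: 25+3+16 = 44
The minimum is 44 via 2 → 1 → 6 → 0.
So from 2 the first move is to 1.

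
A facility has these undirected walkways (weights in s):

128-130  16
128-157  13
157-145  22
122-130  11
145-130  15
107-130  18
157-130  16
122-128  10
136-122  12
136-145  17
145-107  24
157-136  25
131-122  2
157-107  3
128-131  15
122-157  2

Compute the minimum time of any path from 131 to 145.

26 s

Candidate routes:
131–122–136–145: 2+12+17 = 31
131–122–157–145: 2+2+22 = 26
131–122–157–107–145: 2+2+3+24 = 31
131–122–130–145: 2+11+15 = 28
The minimum is 26 s via 131–122–157–145.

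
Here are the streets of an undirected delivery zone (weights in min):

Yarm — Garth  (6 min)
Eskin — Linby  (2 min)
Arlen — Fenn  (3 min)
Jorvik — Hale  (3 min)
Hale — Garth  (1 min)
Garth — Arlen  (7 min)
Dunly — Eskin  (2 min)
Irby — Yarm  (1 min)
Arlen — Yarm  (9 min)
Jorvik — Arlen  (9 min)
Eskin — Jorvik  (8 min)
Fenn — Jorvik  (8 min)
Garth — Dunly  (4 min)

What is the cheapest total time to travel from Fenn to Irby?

13 min

Enumerating some paths:
Fenn → Arlen → Garth → Yarm → Irby: 3+7+6+1 = 17
Fenn → Arlen → Jorvik → Hale → Garth → Yarm → Irby: 3+9+3+1+6+1 = 23
Fenn → Jorvik → Hale → Garth → Yarm → Irby: 8+3+1+6+1 = 19
Fenn → Arlen → Yarm → Irby: 3+9+1 = 13
Cheapest is Fenn → Arlen → Yarm → Irby at 13 min.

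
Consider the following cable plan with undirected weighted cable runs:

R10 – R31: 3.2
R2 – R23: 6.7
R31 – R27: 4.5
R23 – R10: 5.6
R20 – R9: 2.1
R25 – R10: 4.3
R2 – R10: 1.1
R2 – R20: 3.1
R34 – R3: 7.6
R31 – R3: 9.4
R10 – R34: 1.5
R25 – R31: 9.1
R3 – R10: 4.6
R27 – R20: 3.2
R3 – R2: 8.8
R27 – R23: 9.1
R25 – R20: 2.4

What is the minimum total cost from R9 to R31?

Compare a few routes:
R9–R20–R25–R10–R31: 2.1+2.4+4.3+3.2 = 12
R9–R20–R27–R31: 2.1+3.2+4.5 = 9.8
R9–R20–R25–R31: 2.1+2.4+9.1 = 13.6
R9–R20–R2–R10–R31: 2.1+3.1+1.1+3.2 = 9.5
The minimum is 9.5 via R9–R20–R2–R10–R31.

9.5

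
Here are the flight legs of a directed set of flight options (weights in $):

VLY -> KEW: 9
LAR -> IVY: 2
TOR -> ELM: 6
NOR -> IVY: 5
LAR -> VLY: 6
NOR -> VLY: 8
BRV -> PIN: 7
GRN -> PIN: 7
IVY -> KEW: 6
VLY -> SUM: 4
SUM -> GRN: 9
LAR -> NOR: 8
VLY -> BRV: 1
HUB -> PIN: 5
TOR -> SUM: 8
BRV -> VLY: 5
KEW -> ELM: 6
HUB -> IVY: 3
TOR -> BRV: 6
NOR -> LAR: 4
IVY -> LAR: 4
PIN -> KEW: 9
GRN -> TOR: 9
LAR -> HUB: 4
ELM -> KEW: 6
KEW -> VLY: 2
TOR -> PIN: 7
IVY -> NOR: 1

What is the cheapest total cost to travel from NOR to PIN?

$13

Compare a few routes:
NOR → VLY → BRV → PIN: 8+1+7 = 16
NOR → LAR → HUB → PIN: 4+4+5 = 13
Cheapest is NOR → LAR → HUB → PIN at $13.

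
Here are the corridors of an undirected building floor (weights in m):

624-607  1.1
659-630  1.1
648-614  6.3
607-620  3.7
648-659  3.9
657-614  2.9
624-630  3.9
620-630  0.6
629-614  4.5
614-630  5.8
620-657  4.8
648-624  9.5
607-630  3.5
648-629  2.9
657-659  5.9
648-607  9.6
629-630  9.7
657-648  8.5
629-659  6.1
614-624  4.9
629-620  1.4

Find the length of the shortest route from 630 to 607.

Enumerating some paths:
630 - 624 - 607: 3.9+1.1 = 5
630 - 607: 3.5 = 3.5
630 - 620 - 607: 0.6+3.7 = 4.3
Cheapest is 630 - 607 at 3.5 m.

3.5 m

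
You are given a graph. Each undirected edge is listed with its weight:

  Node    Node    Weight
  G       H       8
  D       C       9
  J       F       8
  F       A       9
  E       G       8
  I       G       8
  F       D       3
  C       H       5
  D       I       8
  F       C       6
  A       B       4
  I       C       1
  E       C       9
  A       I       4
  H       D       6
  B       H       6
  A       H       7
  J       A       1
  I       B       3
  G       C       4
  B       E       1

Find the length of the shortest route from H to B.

6

Settle nodes by increasing distance from H:
H: 0
C: 5  (via H)
B: 6  (via H)
Shortest route: H–B = 6.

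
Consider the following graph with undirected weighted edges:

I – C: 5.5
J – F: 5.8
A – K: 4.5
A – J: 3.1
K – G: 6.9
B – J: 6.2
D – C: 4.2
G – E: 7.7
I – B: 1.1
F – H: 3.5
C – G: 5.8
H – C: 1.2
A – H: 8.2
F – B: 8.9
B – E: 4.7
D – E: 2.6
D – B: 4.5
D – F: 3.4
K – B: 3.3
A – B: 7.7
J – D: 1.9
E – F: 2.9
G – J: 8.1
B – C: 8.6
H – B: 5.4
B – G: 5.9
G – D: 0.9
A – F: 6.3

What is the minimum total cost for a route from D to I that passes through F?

Shortest D→F: D → F = 3.4
Shortest F→I: F → E → B → I = 8.7
Total via F: 3.4 + 8.7 = 12.1.

12.1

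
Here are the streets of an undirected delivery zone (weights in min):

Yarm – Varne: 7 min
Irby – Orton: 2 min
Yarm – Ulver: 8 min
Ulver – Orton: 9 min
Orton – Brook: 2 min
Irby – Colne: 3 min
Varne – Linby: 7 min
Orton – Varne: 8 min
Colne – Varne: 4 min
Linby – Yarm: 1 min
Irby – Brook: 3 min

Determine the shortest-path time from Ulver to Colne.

Settle nodes by increasing distance from Ulver:
Ulver: 0
Yarm: 8  (via Ulver)
Orton: 9  (via Ulver)
Linby: 9  (via Yarm)
Irby: 11  (via Orton)
Brook: 11  (via Orton)
Colne: 14  (via Irby)
Shortest route: Ulver → Orton → Irby → Colne = 14 min.

14 min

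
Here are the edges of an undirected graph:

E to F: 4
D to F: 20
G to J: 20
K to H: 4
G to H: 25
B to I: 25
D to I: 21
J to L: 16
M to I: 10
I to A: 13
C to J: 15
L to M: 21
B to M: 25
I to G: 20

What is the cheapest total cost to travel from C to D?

Settle nodes by increasing distance from C:
C: 0
J: 15  (via C)
L: 31  (via J)
G: 35  (via J)
M: 52  (via L)
I: 55  (via G)
H: 60  (via G)
K: 64  (via H)
A: 68  (via I)
D: 76  (via I)
Shortest route: C–J–G–I–D = 76.

76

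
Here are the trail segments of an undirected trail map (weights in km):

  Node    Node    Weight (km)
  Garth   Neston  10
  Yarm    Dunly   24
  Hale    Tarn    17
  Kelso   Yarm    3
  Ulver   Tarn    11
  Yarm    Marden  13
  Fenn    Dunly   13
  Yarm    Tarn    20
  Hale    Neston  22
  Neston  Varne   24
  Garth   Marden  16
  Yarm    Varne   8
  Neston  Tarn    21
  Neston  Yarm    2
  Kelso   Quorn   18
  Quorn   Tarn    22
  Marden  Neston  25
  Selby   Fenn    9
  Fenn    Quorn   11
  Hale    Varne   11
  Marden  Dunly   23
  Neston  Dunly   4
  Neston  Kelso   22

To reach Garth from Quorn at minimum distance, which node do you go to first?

Compare a few routes:
Quorn - Kelso - Neston - Garth: 18+22+10 = 50
Quorn - Kelso - Yarm - Neston - Garth: 18+3+2+10 = 33
Quorn - Fenn - Dunly - Neston - Garth: 11+13+4+10 = 38
The minimum is 33 km via Quorn - Kelso - Yarm - Neston - Garth.
So from Quorn the first move is to Kelso.

Kelso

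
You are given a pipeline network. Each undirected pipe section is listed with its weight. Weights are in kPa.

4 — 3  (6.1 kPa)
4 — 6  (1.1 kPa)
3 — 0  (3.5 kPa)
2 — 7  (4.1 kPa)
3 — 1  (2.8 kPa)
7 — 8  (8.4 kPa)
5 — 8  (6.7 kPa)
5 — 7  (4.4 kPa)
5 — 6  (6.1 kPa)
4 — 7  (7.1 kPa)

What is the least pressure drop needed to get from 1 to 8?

Running Dijkstra from 1:
1: 0
3: 2.8  (via 1)
0: 6.3  (via 3)
4: 8.9  (via 3)
6: 10  (via 4)
7: 16  (via 4)
5: 16.1  (via 6)
2: 20.1  (via 7)
8: 22.8  (via 5)
Shortest route: 1 → 3 → 4 → 6 → 5 → 8 = 22.8 kPa.

22.8 kPa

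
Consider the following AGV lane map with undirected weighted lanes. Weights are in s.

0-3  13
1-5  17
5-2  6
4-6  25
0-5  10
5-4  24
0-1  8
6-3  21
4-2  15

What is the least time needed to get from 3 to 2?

Candidate routes:
3–0–1–5–2: 13+8+17+6 = 44
3–0–5–2: 13+10+6 = 29
3–6–4–2: 21+25+15 = 61
Cheapest is 3–0–5–2 at 29 s.

29 s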